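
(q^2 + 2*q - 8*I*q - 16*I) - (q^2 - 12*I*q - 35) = 2*q + 4*I*q + 35 - 16*I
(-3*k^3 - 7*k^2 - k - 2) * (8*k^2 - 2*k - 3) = -24*k^5 - 50*k^4 + 15*k^3 + 7*k^2 + 7*k + 6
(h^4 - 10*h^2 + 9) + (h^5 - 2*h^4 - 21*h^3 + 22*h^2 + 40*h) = h^5 - h^4 - 21*h^3 + 12*h^2 + 40*h + 9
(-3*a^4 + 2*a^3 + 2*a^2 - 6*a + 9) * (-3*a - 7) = 9*a^5 + 15*a^4 - 20*a^3 + 4*a^2 + 15*a - 63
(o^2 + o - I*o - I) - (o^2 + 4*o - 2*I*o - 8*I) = -3*o + I*o + 7*I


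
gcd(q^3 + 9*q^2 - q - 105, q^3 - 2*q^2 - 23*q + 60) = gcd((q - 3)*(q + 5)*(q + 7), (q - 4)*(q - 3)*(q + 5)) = q^2 + 2*q - 15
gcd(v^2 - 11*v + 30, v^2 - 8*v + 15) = v - 5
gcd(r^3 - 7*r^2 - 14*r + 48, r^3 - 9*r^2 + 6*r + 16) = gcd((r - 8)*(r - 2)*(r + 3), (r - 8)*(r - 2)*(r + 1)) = r^2 - 10*r + 16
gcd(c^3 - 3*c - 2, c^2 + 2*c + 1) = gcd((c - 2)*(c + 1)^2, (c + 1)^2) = c^2 + 2*c + 1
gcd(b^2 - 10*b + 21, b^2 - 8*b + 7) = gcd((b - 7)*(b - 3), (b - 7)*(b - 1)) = b - 7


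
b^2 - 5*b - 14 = (b - 7)*(b + 2)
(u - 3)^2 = u^2 - 6*u + 9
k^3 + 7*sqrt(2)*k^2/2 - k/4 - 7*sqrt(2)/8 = (k - 1/2)*(k + 1/2)*(k + 7*sqrt(2)/2)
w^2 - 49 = (w - 7)*(w + 7)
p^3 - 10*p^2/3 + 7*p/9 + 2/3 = (p - 3)*(p - 2/3)*(p + 1/3)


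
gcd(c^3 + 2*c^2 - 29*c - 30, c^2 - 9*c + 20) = c - 5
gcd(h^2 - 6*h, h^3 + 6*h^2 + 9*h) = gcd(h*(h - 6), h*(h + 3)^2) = h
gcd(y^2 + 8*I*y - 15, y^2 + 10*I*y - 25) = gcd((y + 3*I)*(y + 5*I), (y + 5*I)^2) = y + 5*I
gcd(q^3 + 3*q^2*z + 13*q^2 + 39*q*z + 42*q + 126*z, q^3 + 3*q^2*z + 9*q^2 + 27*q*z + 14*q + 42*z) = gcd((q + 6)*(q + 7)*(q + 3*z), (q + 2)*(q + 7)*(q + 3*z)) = q^2 + 3*q*z + 7*q + 21*z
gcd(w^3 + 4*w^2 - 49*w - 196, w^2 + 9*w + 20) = w + 4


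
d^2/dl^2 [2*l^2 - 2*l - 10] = 4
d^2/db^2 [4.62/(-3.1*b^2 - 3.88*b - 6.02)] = (88.7964*b^2 + 111.13872*b - 4.62*(6.2*b + 3.88)*(12.4*b + 7.76) + 172.43688)/(3.1*b^2 + 3.88*b + 6.02)^3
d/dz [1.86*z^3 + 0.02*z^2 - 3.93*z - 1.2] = 5.58*z^2 + 0.04*z - 3.93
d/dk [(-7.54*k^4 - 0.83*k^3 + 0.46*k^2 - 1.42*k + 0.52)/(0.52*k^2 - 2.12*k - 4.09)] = (-7.8416*k^5 + 47.5228*k^4 + 126.8736*k^3 + 9.9473*k^2 - 4.3036*k + 6.9102)/(0.2704*k^4 - 2.2048*k^3 + 0.240800000000001*k^2 + 17.3416*k + 16.7281)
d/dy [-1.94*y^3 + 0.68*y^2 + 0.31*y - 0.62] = -5.82*y^2 + 1.36*y + 0.31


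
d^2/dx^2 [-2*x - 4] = 0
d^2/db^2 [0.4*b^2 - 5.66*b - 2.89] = 0.800000000000000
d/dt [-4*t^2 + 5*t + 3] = 5 - 8*t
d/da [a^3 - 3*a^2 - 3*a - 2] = 3*a^2 - 6*a - 3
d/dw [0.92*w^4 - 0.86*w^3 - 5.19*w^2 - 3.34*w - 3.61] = 3.68*w^3 - 2.58*w^2 - 10.38*w - 3.34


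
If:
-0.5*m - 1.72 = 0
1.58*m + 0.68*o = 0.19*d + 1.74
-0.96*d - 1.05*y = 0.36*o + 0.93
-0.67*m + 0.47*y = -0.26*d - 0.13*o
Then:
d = 8.74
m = -3.44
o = 12.99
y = -13.33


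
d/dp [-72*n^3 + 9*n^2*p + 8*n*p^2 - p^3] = 9*n^2 + 16*n*p - 3*p^2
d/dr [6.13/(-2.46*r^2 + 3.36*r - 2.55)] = (30.1596*r - 20.5968)/(2.46*r^2 - 3.36*r + 2.55)^2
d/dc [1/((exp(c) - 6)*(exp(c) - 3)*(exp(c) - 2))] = (-(exp(c) - 6)*(exp(c) - 3) - (exp(c) - 6)*(exp(c) - 2) - (exp(c) - 3)*(exp(c) - 2))*exp(c)/((exp(c) - 6)^2*(exp(c) - 3)^2*(exp(c) - 2)^2)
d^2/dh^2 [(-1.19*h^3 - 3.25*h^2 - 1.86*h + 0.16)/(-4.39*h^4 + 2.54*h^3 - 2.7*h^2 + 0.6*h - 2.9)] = (45.867598*h^9 + 375.80595*h^8 + 128.086152*h^7 - 368.417196*h^6 - 13.9505039999998*h^5 - 1011.213072*h^4 - 104.99704*h^3 + 15.2826*h^2 - 32.85156*h + 63.5282)/(84.604519*h^12 - 146.853402*h^11 + 241.071582*h^10 - 231.716564*h^9 + 356.07669*h^8 - 303.85392*h^7 + 311.48412*h^6 - 181.026*h^5 + 203.6163*h^4 - 92.4882*h^3 + 71.253*h^2 - 15.138*h + 24.389)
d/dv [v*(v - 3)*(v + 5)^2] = 4*v^3 + 21*v^2 - 10*v - 75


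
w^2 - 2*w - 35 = (w - 7)*(w + 5)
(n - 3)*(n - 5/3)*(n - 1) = n^3 - 17*n^2/3 + 29*n/3 - 5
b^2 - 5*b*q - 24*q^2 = (b - 8*q)*(b + 3*q)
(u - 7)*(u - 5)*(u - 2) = u^3 - 14*u^2 + 59*u - 70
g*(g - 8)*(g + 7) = g^3 - g^2 - 56*g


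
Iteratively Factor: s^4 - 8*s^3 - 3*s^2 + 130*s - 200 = (s - 2)*(s^3 - 6*s^2 - 15*s + 100) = (s - 2)*(s + 4)*(s^2 - 10*s + 25) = (s - 5)*(s - 2)*(s + 4)*(s - 5)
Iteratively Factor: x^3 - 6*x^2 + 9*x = (x)*(x^2 - 6*x + 9) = x*(x - 3)*(x - 3)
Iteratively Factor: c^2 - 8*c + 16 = (c - 4)*(c - 4)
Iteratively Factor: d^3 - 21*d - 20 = (d - 5)*(d^2 + 5*d + 4) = (d - 5)*(d + 4)*(d + 1)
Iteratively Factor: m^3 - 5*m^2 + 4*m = (m - 4)*(m^2 - m) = (m - 4)*(m - 1)*(m)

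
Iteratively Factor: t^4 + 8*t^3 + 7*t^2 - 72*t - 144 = (t - 3)*(t^3 + 11*t^2 + 40*t + 48) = (t - 3)*(t + 3)*(t^2 + 8*t + 16) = (t - 3)*(t + 3)*(t + 4)*(t + 4)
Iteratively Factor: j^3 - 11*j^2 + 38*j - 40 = (j - 5)*(j^2 - 6*j + 8) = (j - 5)*(j - 4)*(j - 2)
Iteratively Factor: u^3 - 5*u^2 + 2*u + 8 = (u + 1)*(u^2 - 6*u + 8) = (u - 4)*(u + 1)*(u - 2)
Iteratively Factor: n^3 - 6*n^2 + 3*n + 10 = (n + 1)*(n^2 - 7*n + 10) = (n - 2)*(n + 1)*(n - 5)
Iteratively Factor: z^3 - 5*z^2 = (z)*(z^2 - 5*z) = z^2*(z - 5)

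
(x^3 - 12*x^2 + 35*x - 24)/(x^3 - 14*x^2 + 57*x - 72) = (x - 1)/(x - 3)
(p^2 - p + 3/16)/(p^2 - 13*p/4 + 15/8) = (4*p - 1)/(2*(2*p - 5))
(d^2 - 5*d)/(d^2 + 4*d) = (d - 5)/(d + 4)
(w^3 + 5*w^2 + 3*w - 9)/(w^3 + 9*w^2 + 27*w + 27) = (w - 1)/(w + 3)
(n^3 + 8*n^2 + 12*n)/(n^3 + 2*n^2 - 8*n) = (n^2 + 8*n + 12)/(n^2 + 2*n - 8)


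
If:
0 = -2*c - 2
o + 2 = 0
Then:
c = -1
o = -2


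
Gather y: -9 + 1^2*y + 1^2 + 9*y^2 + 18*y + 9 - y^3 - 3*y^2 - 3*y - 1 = -y^3 + 6*y^2 + 16*y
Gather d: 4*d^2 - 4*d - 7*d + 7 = 4*d^2 - 11*d + 7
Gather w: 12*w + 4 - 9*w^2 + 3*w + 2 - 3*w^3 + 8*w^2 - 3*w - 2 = -3*w^3 - w^2 + 12*w + 4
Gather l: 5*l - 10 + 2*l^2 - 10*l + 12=2*l^2 - 5*l + 2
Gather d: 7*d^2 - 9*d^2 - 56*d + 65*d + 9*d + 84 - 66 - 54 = -2*d^2 + 18*d - 36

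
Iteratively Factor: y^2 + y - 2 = (y - 1)*(y + 2)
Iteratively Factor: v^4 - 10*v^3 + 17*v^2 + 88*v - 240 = (v - 4)*(v^3 - 6*v^2 - 7*v + 60) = (v - 5)*(v - 4)*(v^2 - v - 12) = (v - 5)*(v - 4)*(v + 3)*(v - 4)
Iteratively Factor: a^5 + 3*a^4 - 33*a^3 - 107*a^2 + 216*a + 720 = (a + 4)*(a^4 - a^3 - 29*a^2 + 9*a + 180) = (a - 3)*(a + 4)*(a^3 + 2*a^2 - 23*a - 60) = (a - 5)*(a - 3)*(a + 4)*(a^2 + 7*a + 12) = (a - 5)*(a - 3)*(a + 4)^2*(a + 3)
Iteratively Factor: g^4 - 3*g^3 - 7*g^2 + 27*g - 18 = (g - 2)*(g^3 - g^2 - 9*g + 9) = (g - 3)*(g - 2)*(g^2 + 2*g - 3) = (g - 3)*(g - 2)*(g + 3)*(g - 1)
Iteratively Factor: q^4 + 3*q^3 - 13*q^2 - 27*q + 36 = (q - 3)*(q^3 + 6*q^2 + 5*q - 12) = (q - 3)*(q + 3)*(q^2 + 3*q - 4) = (q - 3)*(q + 3)*(q + 4)*(q - 1)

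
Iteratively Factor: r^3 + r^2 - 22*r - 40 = (r + 4)*(r^2 - 3*r - 10) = (r - 5)*(r + 4)*(r + 2)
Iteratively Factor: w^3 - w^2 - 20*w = (w - 5)*(w^2 + 4*w) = w*(w - 5)*(w + 4)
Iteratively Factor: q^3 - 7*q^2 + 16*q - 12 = (q - 2)*(q^2 - 5*q + 6) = (q - 2)^2*(q - 3)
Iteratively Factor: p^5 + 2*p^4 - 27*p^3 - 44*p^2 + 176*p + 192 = (p - 4)*(p^4 + 6*p^3 - 3*p^2 - 56*p - 48) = (p - 4)*(p + 4)*(p^3 + 2*p^2 - 11*p - 12) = (p - 4)*(p + 4)^2*(p^2 - 2*p - 3) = (p - 4)*(p + 1)*(p + 4)^2*(p - 3)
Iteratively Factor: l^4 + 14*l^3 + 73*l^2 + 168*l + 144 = (l + 4)*(l^3 + 10*l^2 + 33*l + 36) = (l + 4)^2*(l^2 + 6*l + 9) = (l + 3)*(l + 4)^2*(l + 3)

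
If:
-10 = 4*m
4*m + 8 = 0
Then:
No Solution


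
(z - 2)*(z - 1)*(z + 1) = z^3 - 2*z^2 - z + 2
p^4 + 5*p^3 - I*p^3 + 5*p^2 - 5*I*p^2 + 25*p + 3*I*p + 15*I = (p + 5)*(p - 3*I)*(p + I)^2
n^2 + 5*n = n*(n + 5)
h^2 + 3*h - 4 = (h - 1)*(h + 4)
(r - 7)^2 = r^2 - 14*r + 49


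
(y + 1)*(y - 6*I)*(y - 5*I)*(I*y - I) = I*y^4 + 11*y^3 - 31*I*y^2 - 11*y + 30*I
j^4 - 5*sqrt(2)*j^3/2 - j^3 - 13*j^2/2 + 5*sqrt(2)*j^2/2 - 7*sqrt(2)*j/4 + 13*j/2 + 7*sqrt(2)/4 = (j - 1)*(j - 7*sqrt(2)/2)*(j + sqrt(2)/2)^2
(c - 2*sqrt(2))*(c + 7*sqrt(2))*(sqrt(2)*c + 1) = sqrt(2)*c^3 + 11*c^2 - 23*sqrt(2)*c - 28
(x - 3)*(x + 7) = x^2 + 4*x - 21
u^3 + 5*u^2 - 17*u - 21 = (u - 3)*(u + 1)*(u + 7)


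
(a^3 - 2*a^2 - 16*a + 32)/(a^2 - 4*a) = a + 2 - 8/a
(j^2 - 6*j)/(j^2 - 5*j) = (j - 6)/(j - 5)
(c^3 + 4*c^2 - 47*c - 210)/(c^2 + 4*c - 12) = (c^2 - 2*c - 35)/(c - 2)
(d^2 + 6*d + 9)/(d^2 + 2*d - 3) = (d + 3)/(d - 1)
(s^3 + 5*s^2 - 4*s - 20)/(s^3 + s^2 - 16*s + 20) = (s + 2)/(s - 2)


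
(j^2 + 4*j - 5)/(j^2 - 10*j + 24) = (j^2 + 4*j - 5)/(j^2 - 10*j + 24)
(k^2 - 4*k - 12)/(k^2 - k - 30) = (k + 2)/(k + 5)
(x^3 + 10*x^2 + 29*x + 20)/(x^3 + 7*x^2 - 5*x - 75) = (x^2 + 5*x + 4)/(x^2 + 2*x - 15)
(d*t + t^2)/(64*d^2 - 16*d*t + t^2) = t*(d + t)/(64*d^2 - 16*d*t + t^2)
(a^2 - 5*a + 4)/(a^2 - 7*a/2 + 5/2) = 2*(a - 4)/(2*a - 5)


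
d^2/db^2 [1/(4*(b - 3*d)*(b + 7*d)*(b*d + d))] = ((b + 1)^2*(b - 3*d)^2 + (b + 1)^2*(b - 3*d)*(b + 7*d) + (b + 1)^2*(b + 7*d)^2 + (b + 1)*(b - 3*d)^2*(b + 7*d) + (b + 1)*(b - 3*d)*(b + 7*d)^2 + (b - 3*d)^2*(b + 7*d)^2)/(2*d*(b + 1)^3*(b - 3*d)^3*(b + 7*d)^3)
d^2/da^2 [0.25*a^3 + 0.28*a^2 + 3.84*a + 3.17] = 1.5*a + 0.56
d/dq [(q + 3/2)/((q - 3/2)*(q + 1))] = (-4*q^2 - 12*q - 3)/(4*q^4 - 4*q^3 - 11*q^2 + 6*q + 9)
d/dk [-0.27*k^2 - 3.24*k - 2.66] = -0.54*k - 3.24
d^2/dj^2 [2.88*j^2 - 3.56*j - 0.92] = 5.76000000000000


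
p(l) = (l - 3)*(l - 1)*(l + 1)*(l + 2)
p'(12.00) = 6313.00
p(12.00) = 18018.00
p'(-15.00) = -13964.00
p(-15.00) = 52416.00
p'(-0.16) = 3.15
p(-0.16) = 5.67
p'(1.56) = -12.96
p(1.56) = -7.35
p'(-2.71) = -62.70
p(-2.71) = 25.72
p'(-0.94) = 8.19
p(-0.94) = 0.49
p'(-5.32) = -611.70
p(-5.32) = 754.16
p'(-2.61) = -54.01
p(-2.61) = 19.89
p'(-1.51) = 1.53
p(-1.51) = -2.83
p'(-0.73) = 8.07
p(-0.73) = 2.21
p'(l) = (l - 3)*(l - 1)*(l + 1) + (l - 3)*(l - 1)*(l + 2) + (l - 3)*(l + 1)*(l + 2) + (l - 1)*(l + 1)*(l + 2)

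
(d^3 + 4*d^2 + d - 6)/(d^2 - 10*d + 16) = (d^3 + 4*d^2 + d - 6)/(d^2 - 10*d + 16)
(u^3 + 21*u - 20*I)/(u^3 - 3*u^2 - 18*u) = (-u^3 - 21*u + 20*I)/(u*(-u^2 + 3*u + 18))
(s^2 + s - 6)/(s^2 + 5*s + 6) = (s - 2)/(s + 2)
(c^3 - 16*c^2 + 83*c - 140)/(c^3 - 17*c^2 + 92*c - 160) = (c - 7)/(c - 8)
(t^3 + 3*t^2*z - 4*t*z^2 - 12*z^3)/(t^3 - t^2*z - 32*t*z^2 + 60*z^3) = (-t^2 - 5*t*z - 6*z^2)/(-t^2 - t*z + 30*z^2)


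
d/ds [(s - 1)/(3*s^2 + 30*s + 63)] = (s^2 + 10*s - 2*(s - 1)*(s + 5) + 21)/(3*(s^2 + 10*s + 21)^2)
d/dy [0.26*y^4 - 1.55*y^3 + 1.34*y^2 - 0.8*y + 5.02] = 1.04*y^3 - 4.65*y^2 + 2.68*y - 0.8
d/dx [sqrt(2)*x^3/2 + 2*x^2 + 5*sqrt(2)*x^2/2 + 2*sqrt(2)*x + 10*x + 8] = 3*sqrt(2)*x^2/2 + 4*x + 5*sqrt(2)*x + 2*sqrt(2) + 10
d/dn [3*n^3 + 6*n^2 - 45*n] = 9*n^2 + 12*n - 45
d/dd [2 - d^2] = -2*d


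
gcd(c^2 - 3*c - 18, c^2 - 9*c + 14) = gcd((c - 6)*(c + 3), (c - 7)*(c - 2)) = 1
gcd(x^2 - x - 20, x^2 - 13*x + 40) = x - 5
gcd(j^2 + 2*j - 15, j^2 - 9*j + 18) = j - 3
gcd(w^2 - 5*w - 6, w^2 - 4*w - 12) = w - 6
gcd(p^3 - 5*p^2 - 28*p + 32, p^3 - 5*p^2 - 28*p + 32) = p^3 - 5*p^2 - 28*p + 32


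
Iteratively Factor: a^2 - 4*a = (a)*(a - 4)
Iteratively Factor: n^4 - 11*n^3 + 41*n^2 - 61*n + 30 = (n - 1)*(n^3 - 10*n^2 + 31*n - 30) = (n - 5)*(n - 1)*(n^2 - 5*n + 6) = (n - 5)*(n - 2)*(n - 1)*(n - 3)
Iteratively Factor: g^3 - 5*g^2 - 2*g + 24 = (g - 3)*(g^2 - 2*g - 8) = (g - 3)*(g + 2)*(g - 4)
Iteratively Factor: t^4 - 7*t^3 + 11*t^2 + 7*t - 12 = (t - 4)*(t^3 - 3*t^2 - t + 3) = (t - 4)*(t + 1)*(t^2 - 4*t + 3) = (t - 4)*(t - 1)*(t + 1)*(t - 3)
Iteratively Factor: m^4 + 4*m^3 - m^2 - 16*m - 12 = (m + 1)*(m^3 + 3*m^2 - 4*m - 12) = (m + 1)*(m + 3)*(m^2 - 4) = (m - 2)*(m + 1)*(m + 3)*(m + 2)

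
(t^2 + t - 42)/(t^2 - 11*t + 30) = (t + 7)/(t - 5)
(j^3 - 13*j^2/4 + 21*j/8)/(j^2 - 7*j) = (8*j^2 - 26*j + 21)/(8*(j - 7))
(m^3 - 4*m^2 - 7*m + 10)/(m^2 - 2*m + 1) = (m^2 - 3*m - 10)/(m - 1)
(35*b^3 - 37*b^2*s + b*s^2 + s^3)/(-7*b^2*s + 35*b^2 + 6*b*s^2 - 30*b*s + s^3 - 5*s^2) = (-5*b + s)/(s - 5)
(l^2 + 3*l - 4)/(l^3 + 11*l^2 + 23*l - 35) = (l + 4)/(l^2 + 12*l + 35)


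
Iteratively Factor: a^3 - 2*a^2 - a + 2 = (a + 1)*(a^2 - 3*a + 2) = (a - 1)*(a + 1)*(a - 2)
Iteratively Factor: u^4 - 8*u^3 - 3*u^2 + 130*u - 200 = (u + 4)*(u^3 - 12*u^2 + 45*u - 50) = (u - 2)*(u + 4)*(u^2 - 10*u + 25) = (u - 5)*(u - 2)*(u + 4)*(u - 5)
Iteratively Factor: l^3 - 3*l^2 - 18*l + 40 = (l - 5)*(l^2 + 2*l - 8) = (l - 5)*(l + 4)*(l - 2)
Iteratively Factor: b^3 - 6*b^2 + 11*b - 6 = (b - 2)*(b^2 - 4*b + 3) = (b - 2)*(b - 1)*(b - 3)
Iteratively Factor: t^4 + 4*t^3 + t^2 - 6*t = (t + 2)*(t^3 + 2*t^2 - 3*t) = (t + 2)*(t + 3)*(t^2 - t) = (t - 1)*(t + 2)*(t + 3)*(t)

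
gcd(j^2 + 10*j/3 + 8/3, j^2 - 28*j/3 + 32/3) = 1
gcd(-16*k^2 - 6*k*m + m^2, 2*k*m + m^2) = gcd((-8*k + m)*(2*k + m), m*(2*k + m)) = 2*k + m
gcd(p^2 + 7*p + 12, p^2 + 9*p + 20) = p + 4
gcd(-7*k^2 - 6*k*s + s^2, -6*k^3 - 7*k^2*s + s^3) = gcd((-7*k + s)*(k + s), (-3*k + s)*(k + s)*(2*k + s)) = k + s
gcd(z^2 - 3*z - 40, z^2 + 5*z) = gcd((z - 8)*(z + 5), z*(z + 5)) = z + 5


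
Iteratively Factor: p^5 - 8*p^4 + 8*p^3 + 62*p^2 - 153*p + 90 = (p - 2)*(p^4 - 6*p^3 - 4*p^2 + 54*p - 45) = (p - 5)*(p - 2)*(p^3 - p^2 - 9*p + 9) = (p - 5)*(p - 2)*(p + 3)*(p^2 - 4*p + 3) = (p - 5)*(p - 3)*(p - 2)*(p + 3)*(p - 1)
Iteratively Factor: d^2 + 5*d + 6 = (d + 3)*(d + 2)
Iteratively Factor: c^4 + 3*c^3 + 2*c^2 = (c)*(c^3 + 3*c^2 + 2*c) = c*(c + 2)*(c^2 + c) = c*(c + 1)*(c + 2)*(c)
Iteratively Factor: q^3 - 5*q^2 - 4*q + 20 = (q - 2)*(q^2 - 3*q - 10) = (q - 5)*(q - 2)*(q + 2)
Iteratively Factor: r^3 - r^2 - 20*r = (r - 5)*(r^2 + 4*r) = (r - 5)*(r + 4)*(r)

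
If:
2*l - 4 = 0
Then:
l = 2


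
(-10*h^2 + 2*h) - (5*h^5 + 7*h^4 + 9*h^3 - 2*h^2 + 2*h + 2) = -5*h^5 - 7*h^4 - 9*h^3 - 8*h^2 - 2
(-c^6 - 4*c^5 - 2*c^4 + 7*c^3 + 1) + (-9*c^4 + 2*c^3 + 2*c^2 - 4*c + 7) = -c^6 - 4*c^5 - 11*c^4 + 9*c^3 + 2*c^2 - 4*c + 8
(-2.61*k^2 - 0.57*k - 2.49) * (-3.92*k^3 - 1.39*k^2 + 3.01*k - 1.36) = 10.2312*k^5 + 5.8623*k^4 + 2.697*k^3 + 5.295*k^2 - 6.7197*k + 3.3864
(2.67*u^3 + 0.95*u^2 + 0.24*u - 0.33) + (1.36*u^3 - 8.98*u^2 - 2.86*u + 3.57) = 4.03*u^3 - 8.03*u^2 - 2.62*u + 3.24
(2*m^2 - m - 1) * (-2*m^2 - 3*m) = -4*m^4 - 4*m^3 + 5*m^2 + 3*m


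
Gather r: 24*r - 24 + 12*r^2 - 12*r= 12*r^2 + 12*r - 24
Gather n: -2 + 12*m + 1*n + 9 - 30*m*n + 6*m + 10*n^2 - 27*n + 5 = 18*m + 10*n^2 + n*(-30*m - 26) + 12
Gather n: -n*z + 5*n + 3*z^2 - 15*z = n*(5 - z) + 3*z^2 - 15*z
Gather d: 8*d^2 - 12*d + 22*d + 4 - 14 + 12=8*d^2 + 10*d + 2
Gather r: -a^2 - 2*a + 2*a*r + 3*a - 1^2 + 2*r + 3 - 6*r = -a^2 + a + r*(2*a - 4) + 2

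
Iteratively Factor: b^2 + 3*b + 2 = (b + 1)*(b + 2)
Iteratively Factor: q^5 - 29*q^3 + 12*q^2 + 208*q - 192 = (q + 4)*(q^4 - 4*q^3 - 13*q^2 + 64*q - 48) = (q + 4)^2*(q^3 - 8*q^2 + 19*q - 12) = (q - 3)*(q + 4)^2*(q^2 - 5*q + 4) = (q - 3)*(q - 1)*(q + 4)^2*(q - 4)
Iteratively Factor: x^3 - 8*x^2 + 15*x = (x)*(x^2 - 8*x + 15) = x*(x - 5)*(x - 3)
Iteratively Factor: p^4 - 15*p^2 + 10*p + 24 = (p + 4)*(p^3 - 4*p^2 + p + 6) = (p - 3)*(p + 4)*(p^2 - p - 2) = (p - 3)*(p - 2)*(p + 4)*(p + 1)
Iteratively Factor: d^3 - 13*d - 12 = (d - 4)*(d^2 + 4*d + 3) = (d - 4)*(d + 1)*(d + 3)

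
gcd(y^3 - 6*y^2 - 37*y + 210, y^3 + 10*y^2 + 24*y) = y + 6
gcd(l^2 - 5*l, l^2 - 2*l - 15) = l - 5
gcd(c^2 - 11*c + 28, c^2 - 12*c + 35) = c - 7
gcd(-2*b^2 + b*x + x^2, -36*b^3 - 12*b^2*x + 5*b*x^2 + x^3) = 2*b + x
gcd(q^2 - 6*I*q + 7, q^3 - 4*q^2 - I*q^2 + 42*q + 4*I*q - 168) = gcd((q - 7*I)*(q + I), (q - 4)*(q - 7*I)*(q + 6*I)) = q - 7*I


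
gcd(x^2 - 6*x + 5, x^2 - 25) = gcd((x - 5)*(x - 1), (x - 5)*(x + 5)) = x - 5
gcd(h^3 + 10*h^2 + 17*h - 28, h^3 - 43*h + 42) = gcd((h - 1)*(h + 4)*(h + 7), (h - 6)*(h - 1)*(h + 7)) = h^2 + 6*h - 7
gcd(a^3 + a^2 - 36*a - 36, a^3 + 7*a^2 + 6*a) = a^2 + 7*a + 6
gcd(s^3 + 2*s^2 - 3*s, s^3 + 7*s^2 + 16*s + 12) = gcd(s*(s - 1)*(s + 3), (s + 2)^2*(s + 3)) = s + 3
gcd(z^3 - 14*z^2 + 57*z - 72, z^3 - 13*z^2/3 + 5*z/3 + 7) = z - 3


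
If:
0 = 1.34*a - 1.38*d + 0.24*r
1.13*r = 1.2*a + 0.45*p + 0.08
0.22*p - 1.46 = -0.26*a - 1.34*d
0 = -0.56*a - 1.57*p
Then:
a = 0.85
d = 0.97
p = -0.30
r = 0.85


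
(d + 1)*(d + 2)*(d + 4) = d^3 + 7*d^2 + 14*d + 8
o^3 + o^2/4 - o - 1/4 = (o - 1)*(o + 1/4)*(o + 1)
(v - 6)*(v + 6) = v^2 - 36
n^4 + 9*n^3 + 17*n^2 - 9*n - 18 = (n - 1)*(n + 1)*(n + 3)*(n + 6)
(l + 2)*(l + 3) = l^2 + 5*l + 6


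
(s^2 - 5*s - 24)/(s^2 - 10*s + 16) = (s + 3)/(s - 2)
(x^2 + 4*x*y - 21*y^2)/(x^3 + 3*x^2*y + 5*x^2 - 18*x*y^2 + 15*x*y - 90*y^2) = (x + 7*y)/(x^2 + 6*x*y + 5*x + 30*y)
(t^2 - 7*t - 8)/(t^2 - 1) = (t - 8)/(t - 1)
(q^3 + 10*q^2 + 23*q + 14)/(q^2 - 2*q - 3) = (q^2 + 9*q + 14)/(q - 3)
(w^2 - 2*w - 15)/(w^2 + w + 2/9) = 9*(w^2 - 2*w - 15)/(9*w^2 + 9*w + 2)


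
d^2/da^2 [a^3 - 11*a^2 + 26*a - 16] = 6*a - 22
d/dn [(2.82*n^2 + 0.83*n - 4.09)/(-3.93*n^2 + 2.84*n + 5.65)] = (11.2707*n^2 - 0.281399999999998*n + 16.3051)/(15.4449*n^4 - 22.3224*n^3 - 36.3434*n^2 + 32.092*n + 31.9225)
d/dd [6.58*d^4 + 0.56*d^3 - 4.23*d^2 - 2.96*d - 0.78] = 26.32*d^3 + 1.68*d^2 - 8.46*d - 2.96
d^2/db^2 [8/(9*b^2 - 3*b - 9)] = 16*(9*b^2 - 3*b - (6*b - 1)^2 - 9)/(3*(-3*b^2 + b + 3)^3)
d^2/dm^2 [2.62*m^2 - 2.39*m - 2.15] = 5.24000000000000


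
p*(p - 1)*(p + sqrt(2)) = p^3 - p^2 + sqrt(2)*p^2 - sqrt(2)*p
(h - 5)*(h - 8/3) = h^2 - 23*h/3 + 40/3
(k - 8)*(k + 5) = k^2 - 3*k - 40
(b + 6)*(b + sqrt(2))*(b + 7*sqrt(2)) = b^3 + 6*b^2 + 8*sqrt(2)*b^2 + 14*b + 48*sqrt(2)*b + 84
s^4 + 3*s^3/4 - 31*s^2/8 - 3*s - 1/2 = (s - 2)*(s + 1/4)*(s + 1/2)*(s + 2)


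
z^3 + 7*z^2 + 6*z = z*(z + 1)*(z + 6)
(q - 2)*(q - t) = q^2 - q*t - 2*q + 2*t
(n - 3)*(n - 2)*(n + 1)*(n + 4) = n^4 - 15*n^2 + 10*n + 24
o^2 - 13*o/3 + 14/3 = (o - 7/3)*(o - 2)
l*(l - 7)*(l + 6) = l^3 - l^2 - 42*l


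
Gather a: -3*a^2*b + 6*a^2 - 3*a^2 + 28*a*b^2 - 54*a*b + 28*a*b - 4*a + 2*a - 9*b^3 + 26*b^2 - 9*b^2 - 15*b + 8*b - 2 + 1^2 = a^2*(3 - 3*b) + a*(28*b^2 - 26*b - 2) - 9*b^3 + 17*b^2 - 7*b - 1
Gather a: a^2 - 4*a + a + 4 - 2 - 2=a^2 - 3*a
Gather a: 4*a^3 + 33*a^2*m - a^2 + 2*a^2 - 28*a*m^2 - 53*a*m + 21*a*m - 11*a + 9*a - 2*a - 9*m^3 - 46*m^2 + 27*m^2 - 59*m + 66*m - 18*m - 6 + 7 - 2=4*a^3 + a^2*(33*m + 1) + a*(-28*m^2 - 32*m - 4) - 9*m^3 - 19*m^2 - 11*m - 1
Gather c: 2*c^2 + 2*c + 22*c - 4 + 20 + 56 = 2*c^2 + 24*c + 72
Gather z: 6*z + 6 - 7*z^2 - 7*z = -7*z^2 - z + 6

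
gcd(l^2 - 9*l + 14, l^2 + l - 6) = l - 2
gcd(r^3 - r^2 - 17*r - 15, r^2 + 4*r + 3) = r^2 + 4*r + 3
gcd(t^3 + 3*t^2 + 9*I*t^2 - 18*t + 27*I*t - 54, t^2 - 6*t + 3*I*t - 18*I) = t + 3*I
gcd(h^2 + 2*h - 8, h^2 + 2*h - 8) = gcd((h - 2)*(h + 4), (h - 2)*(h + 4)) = h^2 + 2*h - 8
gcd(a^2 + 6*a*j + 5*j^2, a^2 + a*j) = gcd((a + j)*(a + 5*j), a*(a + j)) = a + j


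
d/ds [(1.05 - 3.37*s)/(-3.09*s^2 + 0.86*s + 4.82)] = (-10.4133*s^2 + 6.489*s - 17.1464)/(9.5481*s^4 - 5.3148*s^3 - 29.048*s^2 + 8.2904*s + 23.2324)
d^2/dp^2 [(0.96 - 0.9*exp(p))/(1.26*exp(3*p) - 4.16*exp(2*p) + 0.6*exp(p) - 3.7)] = (-5.71536000000001*exp(6*p) + 27.869184*exp(5*p) - 68.2047360000001*exp(4*p) + 11.113224*exp(3*p) + 116.208*exp(2*p) - 60.75768*exp(p) - 10.1898)*exp(p)/(2.000376*exp(9*p) - 19.813248*exp(8*p) + 68.272848*exp(7*p) - 108.483416*exp(6*p) + 148.8744*exp(5*p) - 213.36816*exp(4*p) + 107.3754*exp(3*p) - 174.8472*exp(2*p) + 24.642*exp(p) - 50.653)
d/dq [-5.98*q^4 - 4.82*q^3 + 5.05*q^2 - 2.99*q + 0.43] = -23.92*q^3 - 14.46*q^2 + 10.1*q - 2.99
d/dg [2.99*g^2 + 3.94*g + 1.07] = 5.98*g + 3.94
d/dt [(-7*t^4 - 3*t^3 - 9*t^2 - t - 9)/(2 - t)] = (21*t^4 - 50*t^3 - 9*t^2 - 36*t - 11)/(t^2 - 4*t + 4)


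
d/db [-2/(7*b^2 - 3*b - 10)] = 2*(14*b - 3)/(-7*b^2 + 3*b + 10)^2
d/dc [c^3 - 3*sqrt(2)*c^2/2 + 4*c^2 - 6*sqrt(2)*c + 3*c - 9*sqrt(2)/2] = 3*c^2 - 3*sqrt(2)*c + 8*c - 6*sqrt(2) + 3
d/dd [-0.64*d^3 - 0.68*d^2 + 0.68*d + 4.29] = -1.92*d^2 - 1.36*d + 0.68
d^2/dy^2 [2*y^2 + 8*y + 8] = 4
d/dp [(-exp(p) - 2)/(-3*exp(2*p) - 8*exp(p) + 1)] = (-2*(exp(p) + 2)*(3*exp(p) + 4) + 3*exp(2*p) + 8*exp(p) - 1)*exp(p)/(3*exp(2*p) + 8*exp(p) - 1)^2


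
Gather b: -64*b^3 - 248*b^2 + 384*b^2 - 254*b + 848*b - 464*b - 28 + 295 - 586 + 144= -64*b^3 + 136*b^2 + 130*b - 175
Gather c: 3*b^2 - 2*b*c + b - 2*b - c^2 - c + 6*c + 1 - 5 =3*b^2 - b - c^2 + c*(5 - 2*b) - 4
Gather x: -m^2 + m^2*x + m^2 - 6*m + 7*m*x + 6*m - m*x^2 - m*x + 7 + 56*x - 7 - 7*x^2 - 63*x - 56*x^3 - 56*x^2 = -56*x^3 + x^2*(-m - 63) + x*(m^2 + 6*m - 7)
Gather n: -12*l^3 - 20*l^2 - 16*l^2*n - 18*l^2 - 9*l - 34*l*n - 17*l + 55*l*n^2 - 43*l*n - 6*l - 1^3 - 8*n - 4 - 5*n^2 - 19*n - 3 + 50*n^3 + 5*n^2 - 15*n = -12*l^3 - 38*l^2 + 55*l*n^2 - 32*l + 50*n^3 + n*(-16*l^2 - 77*l - 42) - 8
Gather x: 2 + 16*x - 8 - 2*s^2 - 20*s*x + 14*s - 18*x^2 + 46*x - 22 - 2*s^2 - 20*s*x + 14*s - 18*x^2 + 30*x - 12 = -4*s^2 + 28*s - 36*x^2 + x*(92 - 40*s) - 40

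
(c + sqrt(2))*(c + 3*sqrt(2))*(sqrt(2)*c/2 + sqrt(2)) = sqrt(2)*c^3/2 + sqrt(2)*c^2 + 4*c^2 + 3*sqrt(2)*c + 8*c + 6*sqrt(2)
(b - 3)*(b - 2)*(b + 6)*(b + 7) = b^4 + 8*b^3 - 17*b^2 - 132*b + 252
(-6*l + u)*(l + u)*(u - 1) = -6*l^2*u + 6*l^2 - 5*l*u^2 + 5*l*u + u^3 - u^2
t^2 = t^2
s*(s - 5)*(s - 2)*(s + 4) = s^4 - 3*s^3 - 18*s^2 + 40*s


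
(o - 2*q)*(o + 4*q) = o^2 + 2*o*q - 8*q^2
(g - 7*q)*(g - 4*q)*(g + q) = g^3 - 10*g^2*q + 17*g*q^2 + 28*q^3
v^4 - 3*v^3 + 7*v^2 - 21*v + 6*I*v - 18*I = (v - 3)*(v - 3*I)*(v + I)*(v + 2*I)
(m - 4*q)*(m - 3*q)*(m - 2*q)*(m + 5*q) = m^4 - 4*m^3*q - 19*m^2*q^2 + 106*m*q^3 - 120*q^4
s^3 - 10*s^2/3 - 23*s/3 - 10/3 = (s - 5)*(s + 2/3)*(s + 1)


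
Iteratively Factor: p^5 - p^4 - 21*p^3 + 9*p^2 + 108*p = (p - 3)*(p^4 + 2*p^3 - 15*p^2 - 36*p) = (p - 3)*(p + 3)*(p^3 - p^2 - 12*p) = p*(p - 3)*(p + 3)*(p^2 - p - 12) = p*(p - 4)*(p - 3)*(p + 3)*(p + 3)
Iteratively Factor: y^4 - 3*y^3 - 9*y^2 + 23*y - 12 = (y - 1)*(y^3 - 2*y^2 - 11*y + 12) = (y - 4)*(y - 1)*(y^2 + 2*y - 3) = (y - 4)*(y - 1)^2*(y + 3)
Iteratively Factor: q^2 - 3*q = (q)*(q - 3)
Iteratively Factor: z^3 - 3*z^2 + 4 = (z - 2)*(z^2 - z - 2) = (z - 2)*(z + 1)*(z - 2)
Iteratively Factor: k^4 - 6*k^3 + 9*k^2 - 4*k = (k - 1)*(k^3 - 5*k^2 + 4*k) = (k - 1)^2*(k^2 - 4*k) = k*(k - 1)^2*(k - 4)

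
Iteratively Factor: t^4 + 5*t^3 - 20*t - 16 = (t + 4)*(t^3 + t^2 - 4*t - 4) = (t - 2)*(t + 4)*(t^2 + 3*t + 2) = (t - 2)*(t + 1)*(t + 4)*(t + 2)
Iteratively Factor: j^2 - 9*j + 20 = (j - 4)*(j - 5)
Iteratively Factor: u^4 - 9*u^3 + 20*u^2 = (u)*(u^3 - 9*u^2 + 20*u) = u^2*(u^2 - 9*u + 20) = u^2*(u - 4)*(u - 5)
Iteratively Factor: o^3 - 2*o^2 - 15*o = (o + 3)*(o^2 - 5*o) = o*(o + 3)*(o - 5)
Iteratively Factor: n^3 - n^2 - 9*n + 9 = (n - 1)*(n^2 - 9) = (n - 3)*(n - 1)*(n + 3)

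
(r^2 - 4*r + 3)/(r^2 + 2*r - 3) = (r - 3)/(r + 3)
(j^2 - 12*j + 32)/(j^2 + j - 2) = (j^2 - 12*j + 32)/(j^2 + j - 2)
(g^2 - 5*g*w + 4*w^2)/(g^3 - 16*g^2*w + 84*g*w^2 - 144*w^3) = (g - w)/(g^2 - 12*g*w + 36*w^2)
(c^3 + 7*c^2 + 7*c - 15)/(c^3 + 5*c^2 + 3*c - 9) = (c + 5)/(c + 3)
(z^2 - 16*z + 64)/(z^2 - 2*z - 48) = (z - 8)/(z + 6)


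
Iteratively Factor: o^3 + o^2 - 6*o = (o - 2)*(o^2 + 3*o) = o*(o - 2)*(o + 3)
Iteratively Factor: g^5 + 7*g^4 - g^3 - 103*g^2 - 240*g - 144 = (g + 1)*(g^4 + 6*g^3 - 7*g^2 - 96*g - 144) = (g + 1)*(g + 3)*(g^3 + 3*g^2 - 16*g - 48) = (g - 4)*(g + 1)*(g + 3)*(g^2 + 7*g + 12) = (g - 4)*(g + 1)*(g + 3)*(g + 4)*(g + 3)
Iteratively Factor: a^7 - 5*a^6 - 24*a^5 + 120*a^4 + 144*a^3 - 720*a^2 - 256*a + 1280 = (a - 2)*(a^6 - 3*a^5 - 30*a^4 + 60*a^3 + 264*a^2 - 192*a - 640) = (a - 2)*(a + 2)*(a^5 - 5*a^4 - 20*a^3 + 100*a^2 + 64*a - 320) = (a - 4)*(a - 2)*(a + 2)*(a^4 - a^3 - 24*a^2 + 4*a + 80) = (a - 5)*(a - 4)*(a - 2)*(a + 2)*(a^3 + 4*a^2 - 4*a - 16) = (a - 5)*(a - 4)*(a - 2)*(a + 2)*(a + 4)*(a^2 - 4) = (a - 5)*(a - 4)*(a - 2)*(a + 2)^2*(a + 4)*(a - 2)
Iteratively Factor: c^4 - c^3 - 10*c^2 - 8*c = (c + 2)*(c^3 - 3*c^2 - 4*c) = (c - 4)*(c + 2)*(c^2 + c) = c*(c - 4)*(c + 2)*(c + 1)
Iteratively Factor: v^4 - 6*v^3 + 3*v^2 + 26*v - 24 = (v - 3)*(v^3 - 3*v^2 - 6*v + 8) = (v - 3)*(v + 2)*(v^2 - 5*v + 4) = (v - 3)*(v - 1)*(v + 2)*(v - 4)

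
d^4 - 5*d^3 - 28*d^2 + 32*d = d*(d - 8)*(d - 1)*(d + 4)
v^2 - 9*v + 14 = (v - 7)*(v - 2)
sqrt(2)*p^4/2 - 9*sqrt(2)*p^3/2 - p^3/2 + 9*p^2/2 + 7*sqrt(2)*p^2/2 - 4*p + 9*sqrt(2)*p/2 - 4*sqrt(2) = (p - 8)*(p - 1)*(p - sqrt(2))*(sqrt(2)*p/2 + 1/2)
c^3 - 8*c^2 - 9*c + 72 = (c - 8)*(c - 3)*(c + 3)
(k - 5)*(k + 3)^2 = k^3 + k^2 - 21*k - 45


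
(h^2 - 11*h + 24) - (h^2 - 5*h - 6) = 30 - 6*h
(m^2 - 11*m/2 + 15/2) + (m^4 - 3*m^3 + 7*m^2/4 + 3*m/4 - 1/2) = m^4 - 3*m^3 + 11*m^2/4 - 19*m/4 + 7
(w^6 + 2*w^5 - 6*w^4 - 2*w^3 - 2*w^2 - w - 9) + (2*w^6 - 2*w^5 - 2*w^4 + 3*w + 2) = 3*w^6 - 8*w^4 - 2*w^3 - 2*w^2 + 2*w - 7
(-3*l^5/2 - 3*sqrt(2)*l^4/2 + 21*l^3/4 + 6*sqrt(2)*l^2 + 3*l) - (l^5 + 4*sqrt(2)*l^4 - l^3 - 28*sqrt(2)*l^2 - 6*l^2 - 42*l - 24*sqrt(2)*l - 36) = -5*l^5/2 - 11*sqrt(2)*l^4/2 + 25*l^3/4 + 6*l^2 + 34*sqrt(2)*l^2 + 24*sqrt(2)*l + 45*l + 36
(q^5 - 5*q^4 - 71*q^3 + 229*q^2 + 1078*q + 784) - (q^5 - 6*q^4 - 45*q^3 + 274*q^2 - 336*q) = q^4 - 26*q^3 - 45*q^2 + 1414*q + 784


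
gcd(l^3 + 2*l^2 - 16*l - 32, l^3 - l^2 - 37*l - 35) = 1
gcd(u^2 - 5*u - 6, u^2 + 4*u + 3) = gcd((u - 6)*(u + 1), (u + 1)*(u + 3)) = u + 1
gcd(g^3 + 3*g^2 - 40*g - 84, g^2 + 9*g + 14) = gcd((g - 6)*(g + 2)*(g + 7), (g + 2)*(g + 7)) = g^2 + 9*g + 14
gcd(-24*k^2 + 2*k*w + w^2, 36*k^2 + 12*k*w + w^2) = 6*k + w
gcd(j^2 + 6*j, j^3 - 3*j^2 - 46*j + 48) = j + 6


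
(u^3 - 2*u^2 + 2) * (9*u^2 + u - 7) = 9*u^5 - 17*u^4 - 9*u^3 + 32*u^2 + 2*u - 14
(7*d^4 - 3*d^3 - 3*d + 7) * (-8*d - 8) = -56*d^5 - 32*d^4 + 24*d^3 + 24*d^2 - 32*d - 56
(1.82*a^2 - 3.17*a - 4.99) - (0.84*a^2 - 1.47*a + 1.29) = 0.98*a^2 - 1.7*a - 6.28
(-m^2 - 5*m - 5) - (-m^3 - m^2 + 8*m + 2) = m^3 - 13*m - 7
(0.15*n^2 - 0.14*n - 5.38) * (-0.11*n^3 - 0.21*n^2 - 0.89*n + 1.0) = -0.0165*n^5 - 0.0161*n^4 + 0.4877*n^3 + 1.4044*n^2 + 4.6482*n - 5.38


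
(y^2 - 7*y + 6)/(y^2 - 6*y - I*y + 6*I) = (y - 1)/(y - I)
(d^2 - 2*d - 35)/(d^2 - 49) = (d + 5)/(d + 7)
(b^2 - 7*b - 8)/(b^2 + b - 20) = (b^2 - 7*b - 8)/(b^2 + b - 20)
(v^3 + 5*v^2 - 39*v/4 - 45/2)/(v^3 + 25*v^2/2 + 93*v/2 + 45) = (v - 5/2)/(v + 5)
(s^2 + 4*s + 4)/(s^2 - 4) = (s + 2)/(s - 2)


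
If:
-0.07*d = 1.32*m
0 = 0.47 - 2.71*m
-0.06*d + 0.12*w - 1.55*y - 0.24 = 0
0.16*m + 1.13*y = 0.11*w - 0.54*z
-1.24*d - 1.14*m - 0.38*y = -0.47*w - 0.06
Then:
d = -3.27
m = 0.17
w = -8.92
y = -0.72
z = -0.36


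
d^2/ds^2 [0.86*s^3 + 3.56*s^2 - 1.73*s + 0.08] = 5.16*s + 7.12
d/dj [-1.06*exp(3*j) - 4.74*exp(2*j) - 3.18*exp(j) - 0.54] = (-3.18*exp(2*j) - 9.48*exp(j) - 3.18)*exp(j)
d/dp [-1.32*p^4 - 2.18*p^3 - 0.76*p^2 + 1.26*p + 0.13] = -5.28*p^3 - 6.54*p^2 - 1.52*p + 1.26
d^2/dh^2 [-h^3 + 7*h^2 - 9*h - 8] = 14 - 6*h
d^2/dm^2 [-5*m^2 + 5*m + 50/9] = -10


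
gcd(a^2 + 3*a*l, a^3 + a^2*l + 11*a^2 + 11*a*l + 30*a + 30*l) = 1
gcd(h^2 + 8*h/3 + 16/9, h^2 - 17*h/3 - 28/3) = h + 4/3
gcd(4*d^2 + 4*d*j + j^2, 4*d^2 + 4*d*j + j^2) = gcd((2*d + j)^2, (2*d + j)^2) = 4*d^2 + 4*d*j + j^2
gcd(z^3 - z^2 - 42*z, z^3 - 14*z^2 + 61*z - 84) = z - 7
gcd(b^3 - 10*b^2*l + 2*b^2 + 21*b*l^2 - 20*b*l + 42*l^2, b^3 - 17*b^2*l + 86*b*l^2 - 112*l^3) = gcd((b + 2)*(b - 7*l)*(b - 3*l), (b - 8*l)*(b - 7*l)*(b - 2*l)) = b - 7*l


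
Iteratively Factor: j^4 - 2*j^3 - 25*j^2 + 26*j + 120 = (j - 3)*(j^3 + j^2 - 22*j - 40) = (j - 3)*(j + 2)*(j^2 - j - 20) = (j - 3)*(j + 2)*(j + 4)*(j - 5)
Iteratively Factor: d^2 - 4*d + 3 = (d - 3)*(d - 1)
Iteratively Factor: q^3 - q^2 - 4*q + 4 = (q - 2)*(q^2 + q - 2) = (q - 2)*(q - 1)*(q + 2)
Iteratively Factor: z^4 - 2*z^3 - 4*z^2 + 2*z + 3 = (z + 1)*(z^3 - 3*z^2 - z + 3) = (z - 3)*(z + 1)*(z^2 - 1) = (z - 3)*(z - 1)*(z + 1)*(z + 1)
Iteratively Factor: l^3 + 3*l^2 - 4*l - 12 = (l + 2)*(l^2 + l - 6) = (l + 2)*(l + 3)*(l - 2)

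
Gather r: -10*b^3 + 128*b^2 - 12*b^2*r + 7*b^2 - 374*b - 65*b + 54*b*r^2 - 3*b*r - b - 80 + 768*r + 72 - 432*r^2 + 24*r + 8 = -10*b^3 + 135*b^2 - 440*b + r^2*(54*b - 432) + r*(-12*b^2 - 3*b + 792)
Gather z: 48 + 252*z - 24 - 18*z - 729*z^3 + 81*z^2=-729*z^3 + 81*z^2 + 234*z + 24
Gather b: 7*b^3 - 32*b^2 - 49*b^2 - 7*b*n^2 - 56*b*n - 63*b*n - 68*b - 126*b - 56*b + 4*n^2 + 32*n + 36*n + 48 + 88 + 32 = 7*b^3 - 81*b^2 + b*(-7*n^2 - 119*n - 250) + 4*n^2 + 68*n + 168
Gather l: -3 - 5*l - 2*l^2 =-2*l^2 - 5*l - 3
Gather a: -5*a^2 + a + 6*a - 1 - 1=-5*a^2 + 7*a - 2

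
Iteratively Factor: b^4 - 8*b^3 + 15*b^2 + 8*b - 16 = (b - 4)*(b^3 - 4*b^2 - b + 4) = (b - 4)*(b - 1)*(b^2 - 3*b - 4) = (b - 4)^2*(b - 1)*(b + 1)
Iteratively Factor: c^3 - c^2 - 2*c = (c - 2)*(c^2 + c) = (c - 2)*(c + 1)*(c)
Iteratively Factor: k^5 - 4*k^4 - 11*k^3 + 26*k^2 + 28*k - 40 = (k + 2)*(k^4 - 6*k^3 + k^2 + 24*k - 20) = (k - 1)*(k + 2)*(k^3 - 5*k^2 - 4*k + 20) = (k - 2)*(k - 1)*(k + 2)*(k^2 - 3*k - 10) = (k - 5)*(k - 2)*(k - 1)*(k + 2)*(k + 2)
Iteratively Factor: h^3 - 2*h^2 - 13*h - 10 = (h + 2)*(h^2 - 4*h - 5) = (h + 1)*(h + 2)*(h - 5)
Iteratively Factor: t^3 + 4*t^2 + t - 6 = (t + 2)*(t^2 + 2*t - 3) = (t - 1)*(t + 2)*(t + 3)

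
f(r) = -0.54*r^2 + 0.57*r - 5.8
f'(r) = 0.57 - 1.08*r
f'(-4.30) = 5.21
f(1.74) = -6.44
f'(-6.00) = 7.05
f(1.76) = -6.47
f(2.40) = -7.54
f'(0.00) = 0.57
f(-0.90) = -6.75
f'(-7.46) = 8.63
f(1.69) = -6.38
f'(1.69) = -1.26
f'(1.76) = -1.33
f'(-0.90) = 1.54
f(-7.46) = -40.10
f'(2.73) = -2.38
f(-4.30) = -18.24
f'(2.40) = -2.02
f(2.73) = -8.27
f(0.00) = -5.80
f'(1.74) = -1.31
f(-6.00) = -28.66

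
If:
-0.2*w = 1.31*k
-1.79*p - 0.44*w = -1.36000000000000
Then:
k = -0.152671755725191*w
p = 0.759776536312849 - 0.245810055865922*w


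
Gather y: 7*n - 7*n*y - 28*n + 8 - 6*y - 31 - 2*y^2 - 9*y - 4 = -21*n - 2*y^2 + y*(-7*n - 15) - 27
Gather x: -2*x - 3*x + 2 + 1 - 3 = -5*x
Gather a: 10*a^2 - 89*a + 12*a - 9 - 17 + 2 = 10*a^2 - 77*a - 24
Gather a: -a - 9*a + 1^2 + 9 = 10 - 10*a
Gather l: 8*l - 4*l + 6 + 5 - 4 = 4*l + 7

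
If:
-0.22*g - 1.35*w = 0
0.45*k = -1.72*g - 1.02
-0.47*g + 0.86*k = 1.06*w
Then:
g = -0.54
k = -0.19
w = 0.09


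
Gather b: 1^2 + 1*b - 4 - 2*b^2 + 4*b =-2*b^2 + 5*b - 3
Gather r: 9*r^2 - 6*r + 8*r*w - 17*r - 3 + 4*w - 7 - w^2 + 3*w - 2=9*r^2 + r*(8*w - 23) - w^2 + 7*w - 12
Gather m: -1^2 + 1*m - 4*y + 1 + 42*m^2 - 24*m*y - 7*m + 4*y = 42*m^2 + m*(-24*y - 6)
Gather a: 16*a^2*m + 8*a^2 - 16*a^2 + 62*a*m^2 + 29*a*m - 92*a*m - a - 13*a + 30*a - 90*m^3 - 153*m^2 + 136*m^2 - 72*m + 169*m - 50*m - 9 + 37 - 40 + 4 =a^2*(16*m - 8) + a*(62*m^2 - 63*m + 16) - 90*m^3 - 17*m^2 + 47*m - 8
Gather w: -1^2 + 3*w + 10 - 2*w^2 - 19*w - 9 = -2*w^2 - 16*w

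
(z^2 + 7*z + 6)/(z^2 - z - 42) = (z + 1)/(z - 7)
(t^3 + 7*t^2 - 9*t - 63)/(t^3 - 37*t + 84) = (t + 3)/(t - 4)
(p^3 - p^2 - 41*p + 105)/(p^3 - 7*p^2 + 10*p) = (p^2 + 4*p - 21)/(p*(p - 2))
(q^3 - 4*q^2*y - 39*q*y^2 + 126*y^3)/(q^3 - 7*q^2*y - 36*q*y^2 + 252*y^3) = (-q + 3*y)/(-q + 6*y)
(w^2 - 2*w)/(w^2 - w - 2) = w/(w + 1)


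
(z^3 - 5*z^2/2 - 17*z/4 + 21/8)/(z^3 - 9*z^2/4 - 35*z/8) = (4*z^2 + 4*z - 3)/(z*(4*z + 5))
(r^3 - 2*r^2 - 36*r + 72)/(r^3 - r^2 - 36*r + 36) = (r - 2)/(r - 1)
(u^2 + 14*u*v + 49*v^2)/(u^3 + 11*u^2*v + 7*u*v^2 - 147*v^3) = 1/(u - 3*v)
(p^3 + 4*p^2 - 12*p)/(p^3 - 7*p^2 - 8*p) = (-p^2 - 4*p + 12)/(-p^2 + 7*p + 8)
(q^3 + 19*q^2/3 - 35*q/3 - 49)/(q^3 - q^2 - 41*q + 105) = (q + 7/3)/(q - 5)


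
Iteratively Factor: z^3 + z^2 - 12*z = (z)*(z^2 + z - 12) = z*(z + 4)*(z - 3)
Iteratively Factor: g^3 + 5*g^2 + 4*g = (g)*(g^2 + 5*g + 4) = g*(g + 4)*(g + 1)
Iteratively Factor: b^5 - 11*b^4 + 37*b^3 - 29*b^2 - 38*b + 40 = (b + 1)*(b^4 - 12*b^3 + 49*b^2 - 78*b + 40) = (b - 1)*(b + 1)*(b^3 - 11*b^2 + 38*b - 40) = (b - 2)*(b - 1)*(b + 1)*(b^2 - 9*b + 20) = (b - 5)*(b - 2)*(b - 1)*(b + 1)*(b - 4)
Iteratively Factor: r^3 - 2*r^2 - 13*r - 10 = (r - 5)*(r^2 + 3*r + 2) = (r - 5)*(r + 1)*(r + 2)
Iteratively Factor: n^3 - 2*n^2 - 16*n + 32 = (n + 4)*(n^2 - 6*n + 8) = (n - 4)*(n + 4)*(n - 2)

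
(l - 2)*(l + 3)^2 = l^3 + 4*l^2 - 3*l - 18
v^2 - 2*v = v*(v - 2)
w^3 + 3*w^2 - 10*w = w*(w - 2)*(w + 5)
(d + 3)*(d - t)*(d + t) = d^3 + 3*d^2 - d*t^2 - 3*t^2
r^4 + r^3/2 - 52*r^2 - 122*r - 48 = (r - 8)*(r + 1/2)*(r + 2)*(r + 6)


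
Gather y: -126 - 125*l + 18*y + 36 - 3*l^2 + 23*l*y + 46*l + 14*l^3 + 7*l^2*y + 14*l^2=14*l^3 + 11*l^2 - 79*l + y*(7*l^2 + 23*l + 18) - 90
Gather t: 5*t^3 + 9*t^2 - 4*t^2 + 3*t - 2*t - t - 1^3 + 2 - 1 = 5*t^3 + 5*t^2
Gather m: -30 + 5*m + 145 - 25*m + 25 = 140 - 20*m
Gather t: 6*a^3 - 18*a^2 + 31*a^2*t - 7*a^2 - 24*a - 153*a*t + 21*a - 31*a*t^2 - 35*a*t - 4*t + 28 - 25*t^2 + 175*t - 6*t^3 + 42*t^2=6*a^3 - 25*a^2 - 3*a - 6*t^3 + t^2*(17 - 31*a) + t*(31*a^2 - 188*a + 171) + 28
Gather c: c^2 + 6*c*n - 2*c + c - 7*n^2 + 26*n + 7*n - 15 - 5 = c^2 + c*(6*n - 1) - 7*n^2 + 33*n - 20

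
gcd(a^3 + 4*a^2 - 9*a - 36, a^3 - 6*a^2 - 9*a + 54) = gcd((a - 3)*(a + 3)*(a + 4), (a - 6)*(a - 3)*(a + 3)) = a^2 - 9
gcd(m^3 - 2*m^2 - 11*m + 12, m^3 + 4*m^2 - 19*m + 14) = m - 1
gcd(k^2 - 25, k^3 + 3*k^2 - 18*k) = 1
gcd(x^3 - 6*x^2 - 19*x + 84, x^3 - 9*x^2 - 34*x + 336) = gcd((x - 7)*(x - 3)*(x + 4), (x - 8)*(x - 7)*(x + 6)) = x - 7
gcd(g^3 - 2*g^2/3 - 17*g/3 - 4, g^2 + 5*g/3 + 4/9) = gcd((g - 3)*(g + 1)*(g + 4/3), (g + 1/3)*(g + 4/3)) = g + 4/3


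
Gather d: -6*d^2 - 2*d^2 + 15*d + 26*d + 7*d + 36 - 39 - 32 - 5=-8*d^2 + 48*d - 40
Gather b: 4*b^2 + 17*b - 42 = 4*b^2 + 17*b - 42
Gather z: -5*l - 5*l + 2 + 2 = 4 - 10*l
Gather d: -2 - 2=-4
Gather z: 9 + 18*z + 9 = 18*z + 18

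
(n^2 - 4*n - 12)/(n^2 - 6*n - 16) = (n - 6)/(n - 8)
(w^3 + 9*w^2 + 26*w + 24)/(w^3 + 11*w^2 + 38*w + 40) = (w + 3)/(w + 5)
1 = 1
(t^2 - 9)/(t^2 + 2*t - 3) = (t - 3)/(t - 1)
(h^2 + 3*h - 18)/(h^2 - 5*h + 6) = (h + 6)/(h - 2)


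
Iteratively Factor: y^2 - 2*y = (y - 2)*(y)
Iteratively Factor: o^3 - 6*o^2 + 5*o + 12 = (o - 4)*(o^2 - 2*o - 3) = (o - 4)*(o + 1)*(o - 3)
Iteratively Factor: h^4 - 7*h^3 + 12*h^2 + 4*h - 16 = (h - 2)*(h^3 - 5*h^2 + 2*h + 8) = (h - 4)*(h - 2)*(h^2 - h - 2) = (h - 4)*(h - 2)^2*(h + 1)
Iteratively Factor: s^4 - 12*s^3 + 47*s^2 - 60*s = (s - 3)*(s^3 - 9*s^2 + 20*s) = s*(s - 3)*(s^2 - 9*s + 20) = s*(s - 5)*(s - 3)*(s - 4)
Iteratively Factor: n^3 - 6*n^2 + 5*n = (n - 5)*(n^2 - n) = n*(n - 5)*(n - 1)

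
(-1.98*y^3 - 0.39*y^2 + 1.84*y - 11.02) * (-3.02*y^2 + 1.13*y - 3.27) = 5.9796*y^5 - 1.0596*y^4 + 0.4771*y^3 + 36.6349*y^2 - 18.4694*y + 36.0354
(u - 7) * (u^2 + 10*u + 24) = u^3 + 3*u^2 - 46*u - 168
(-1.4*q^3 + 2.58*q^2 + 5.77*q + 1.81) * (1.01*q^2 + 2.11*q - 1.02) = -1.414*q^5 - 0.3482*q^4 + 12.6995*q^3 + 11.3712*q^2 - 2.0663*q - 1.8462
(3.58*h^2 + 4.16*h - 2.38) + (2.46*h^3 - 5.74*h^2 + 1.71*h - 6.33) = 2.46*h^3 - 2.16*h^2 + 5.87*h - 8.71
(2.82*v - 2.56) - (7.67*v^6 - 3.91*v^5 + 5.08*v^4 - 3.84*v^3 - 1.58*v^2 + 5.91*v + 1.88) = -7.67*v^6 + 3.91*v^5 - 5.08*v^4 + 3.84*v^3 + 1.58*v^2 - 3.09*v - 4.44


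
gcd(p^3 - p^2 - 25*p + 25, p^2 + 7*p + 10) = p + 5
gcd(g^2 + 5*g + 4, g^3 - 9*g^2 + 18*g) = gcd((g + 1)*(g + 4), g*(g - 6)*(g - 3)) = 1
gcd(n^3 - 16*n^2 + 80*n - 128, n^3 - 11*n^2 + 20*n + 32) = n^2 - 12*n + 32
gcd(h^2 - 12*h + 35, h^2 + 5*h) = 1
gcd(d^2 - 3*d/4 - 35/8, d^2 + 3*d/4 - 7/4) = d + 7/4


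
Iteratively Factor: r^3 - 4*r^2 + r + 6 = (r + 1)*(r^2 - 5*r + 6) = (r - 2)*(r + 1)*(r - 3)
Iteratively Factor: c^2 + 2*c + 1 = (c + 1)*(c + 1)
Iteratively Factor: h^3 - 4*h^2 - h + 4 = (h + 1)*(h^2 - 5*h + 4) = (h - 1)*(h + 1)*(h - 4)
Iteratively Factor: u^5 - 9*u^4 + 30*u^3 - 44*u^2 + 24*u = (u - 2)*(u^4 - 7*u^3 + 16*u^2 - 12*u) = (u - 2)^2*(u^3 - 5*u^2 + 6*u) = u*(u - 2)^2*(u^2 - 5*u + 6) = u*(u - 3)*(u - 2)^2*(u - 2)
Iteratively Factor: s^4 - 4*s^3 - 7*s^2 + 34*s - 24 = (s - 4)*(s^3 - 7*s + 6) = (s - 4)*(s + 3)*(s^2 - 3*s + 2) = (s - 4)*(s - 2)*(s + 3)*(s - 1)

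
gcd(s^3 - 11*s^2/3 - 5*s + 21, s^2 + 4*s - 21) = s - 3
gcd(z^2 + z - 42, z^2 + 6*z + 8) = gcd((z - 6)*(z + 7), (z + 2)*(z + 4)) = 1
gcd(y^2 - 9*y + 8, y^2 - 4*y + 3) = y - 1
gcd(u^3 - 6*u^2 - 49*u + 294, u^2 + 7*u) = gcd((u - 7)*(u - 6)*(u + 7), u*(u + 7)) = u + 7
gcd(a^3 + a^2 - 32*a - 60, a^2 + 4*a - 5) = a + 5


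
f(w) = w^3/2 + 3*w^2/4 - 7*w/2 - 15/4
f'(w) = 3*w^2/2 + 3*w/2 - 7/2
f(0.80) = -5.81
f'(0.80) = -1.34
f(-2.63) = 1.55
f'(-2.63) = 2.93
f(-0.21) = -2.99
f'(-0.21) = -3.75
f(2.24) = -2.21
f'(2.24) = 7.39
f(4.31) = 35.13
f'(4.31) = 30.83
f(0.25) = -4.57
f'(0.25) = -3.03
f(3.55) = 15.65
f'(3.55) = 20.73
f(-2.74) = 1.19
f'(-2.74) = 3.65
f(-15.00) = -1470.00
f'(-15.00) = 311.50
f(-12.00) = -717.75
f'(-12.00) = 194.50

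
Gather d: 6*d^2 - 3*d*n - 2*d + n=6*d^2 + d*(-3*n - 2) + n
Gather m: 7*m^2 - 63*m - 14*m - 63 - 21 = 7*m^2 - 77*m - 84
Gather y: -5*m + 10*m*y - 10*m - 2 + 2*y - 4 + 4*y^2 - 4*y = -15*m + 4*y^2 + y*(10*m - 2) - 6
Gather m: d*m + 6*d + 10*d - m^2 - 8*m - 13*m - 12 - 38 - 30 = 16*d - m^2 + m*(d - 21) - 80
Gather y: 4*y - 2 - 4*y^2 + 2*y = -4*y^2 + 6*y - 2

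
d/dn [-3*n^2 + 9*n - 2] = 9 - 6*n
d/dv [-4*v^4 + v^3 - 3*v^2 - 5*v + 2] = -16*v^3 + 3*v^2 - 6*v - 5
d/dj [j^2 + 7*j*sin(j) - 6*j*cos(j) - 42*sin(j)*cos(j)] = 6*j*sin(j) + 7*j*cos(j) + 2*j + 7*sin(j) - 6*cos(j) - 42*cos(2*j)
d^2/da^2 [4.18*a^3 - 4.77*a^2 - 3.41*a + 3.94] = 25.08*a - 9.54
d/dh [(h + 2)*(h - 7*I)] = 2*h + 2 - 7*I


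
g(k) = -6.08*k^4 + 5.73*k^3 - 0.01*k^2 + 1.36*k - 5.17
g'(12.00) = -39548.48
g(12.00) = -116163.73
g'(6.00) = -4633.04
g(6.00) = -6639.37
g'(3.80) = -1084.98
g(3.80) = -953.49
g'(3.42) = -770.49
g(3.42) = -603.21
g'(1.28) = -21.50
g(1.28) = -7.75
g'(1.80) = -84.81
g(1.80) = -33.16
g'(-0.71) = 18.74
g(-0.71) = -9.74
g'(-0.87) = 30.40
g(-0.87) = -13.62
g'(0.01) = 1.36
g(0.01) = -5.16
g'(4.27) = -1578.72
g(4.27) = -1574.67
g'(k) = -24.32*k^3 + 17.19*k^2 - 0.02*k + 1.36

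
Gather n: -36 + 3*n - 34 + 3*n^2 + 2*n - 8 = 3*n^2 + 5*n - 78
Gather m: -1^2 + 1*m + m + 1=2*m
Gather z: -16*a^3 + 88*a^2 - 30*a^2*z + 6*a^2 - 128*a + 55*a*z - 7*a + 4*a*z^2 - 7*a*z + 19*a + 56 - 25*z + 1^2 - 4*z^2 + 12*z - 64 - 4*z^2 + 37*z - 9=-16*a^3 + 94*a^2 - 116*a + z^2*(4*a - 8) + z*(-30*a^2 + 48*a + 24) - 16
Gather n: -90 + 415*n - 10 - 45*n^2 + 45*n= -45*n^2 + 460*n - 100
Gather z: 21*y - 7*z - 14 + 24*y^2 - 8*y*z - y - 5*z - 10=24*y^2 + 20*y + z*(-8*y - 12) - 24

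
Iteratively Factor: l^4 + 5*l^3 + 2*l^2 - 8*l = (l)*(l^3 + 5*l^2 + 2*l - 8) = l*(l - 1)*(l^2 + 6*l + 8) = l*(l - 1)*(l + 2)*(l + 4)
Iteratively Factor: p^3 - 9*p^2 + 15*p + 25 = (p - 5)*(p^2 - 4*p - 5) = (p - 5)*(p + 1)*(p - 5)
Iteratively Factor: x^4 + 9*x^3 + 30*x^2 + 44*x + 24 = (x + 2)*(x^3 + 7*x^2 + 16*x + 12) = (x + 2)^2*(x^2 + 5*x + 6) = (x + 2)^2*(x + 3)*(x + 2)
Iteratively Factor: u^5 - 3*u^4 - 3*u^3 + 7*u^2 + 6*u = (u + 1)*(u^4 - 4*u^3 + u^2 + 6*u) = (u - 2)*(u + 1)*(u^3 - 2*u^2 - 3*u) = (u - 3)*(u - 2)*(u + 1)*(u^2 + u) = (u - 3)*(u - 2)*(u + 1)^2*(u)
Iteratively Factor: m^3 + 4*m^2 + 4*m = (m)*(m^2 + 4*m + 4) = m*(m + 2)*(m + 2)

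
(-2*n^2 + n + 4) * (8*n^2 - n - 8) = -16*n^4 + 10*n^3 + 47*n^2 - 12*n - 32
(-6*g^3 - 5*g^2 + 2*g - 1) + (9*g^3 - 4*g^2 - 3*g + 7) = 3*g^3 - 9*g^2 - g + 6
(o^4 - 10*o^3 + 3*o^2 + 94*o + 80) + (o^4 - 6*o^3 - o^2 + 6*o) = 2*o^4 - 16*o^3 + 2*o^2 + 100*o + 80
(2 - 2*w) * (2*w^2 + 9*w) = -4*w^3 - 14*w^2 + 18*w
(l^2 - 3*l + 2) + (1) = l^2 - 3*l + 3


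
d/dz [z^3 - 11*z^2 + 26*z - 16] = 3*z^2 - 22*z + 26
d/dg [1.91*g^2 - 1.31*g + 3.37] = 3.82*g - 1.31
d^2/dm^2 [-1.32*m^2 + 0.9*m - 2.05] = -2.64000000000000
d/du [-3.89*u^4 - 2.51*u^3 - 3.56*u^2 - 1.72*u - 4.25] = -15.56*u^3 - 7.53*u^2 - 7.12*u - 1.72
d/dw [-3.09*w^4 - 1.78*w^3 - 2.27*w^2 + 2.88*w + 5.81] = -12.36*w^3 - 5.34*w^2 - 4.54*w + 2.88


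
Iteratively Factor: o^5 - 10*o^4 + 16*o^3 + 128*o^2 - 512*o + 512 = (o - 4)*(o^4 - 6*o^3 - 8*o^2 + 96*o - 128) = (o - 4)^2*(o^3 - 2*o^2 - 16*o + 32) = (o - 4)^3*(o^2 + 2*o - 8) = (o - 4)^3*(o + 4)*(o - 2)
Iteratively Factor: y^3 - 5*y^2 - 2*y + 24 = (y - 3)*(y^2 - 2*y - 8) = (y - 4)*(y - 3)*(y + 2)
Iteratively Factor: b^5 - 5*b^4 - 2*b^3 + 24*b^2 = (b + 2)*(b^4 - 7*b^3 + 12*b^2) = b*(b + 2)*(b^3 - 7*b^2 + 12*b) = b^2*(b + 2)*(b^2 - 7*b + 12) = b^2*(b - 4)*(b + 2)*(b - 3)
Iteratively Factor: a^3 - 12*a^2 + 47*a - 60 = (a - 3)*(a^2 - 9*a + 20) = (a - 5)*(a - 3)*(a - 4)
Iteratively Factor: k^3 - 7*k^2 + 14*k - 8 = (k - 4)*(k^2 - 3*k + 2) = (k - 4)*(k - 1)*(k - 2)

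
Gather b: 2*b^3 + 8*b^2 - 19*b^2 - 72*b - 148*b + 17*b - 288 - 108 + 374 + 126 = 2*b^3 - 11*b^2 - 203*b + 104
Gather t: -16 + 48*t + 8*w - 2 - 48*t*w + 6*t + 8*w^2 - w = t*(54 - 48*w) + 8*w^2 + 7*w - 18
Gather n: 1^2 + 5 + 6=12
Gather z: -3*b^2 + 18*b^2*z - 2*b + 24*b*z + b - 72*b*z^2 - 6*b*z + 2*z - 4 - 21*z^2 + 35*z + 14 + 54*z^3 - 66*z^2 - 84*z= -3*b^2 - b + 54*z^3 + z^2*(-72*b - 87) + z*(18*b^2 + 18*b - 47) + 10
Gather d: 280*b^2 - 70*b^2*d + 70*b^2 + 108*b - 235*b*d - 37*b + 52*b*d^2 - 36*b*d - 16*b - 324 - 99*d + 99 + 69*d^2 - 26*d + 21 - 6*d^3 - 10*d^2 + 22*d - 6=350*b^2 + 55*b - 6*d^3 + d^2*(52*b + 59) + d*(-70*b^2 - 271*b - 103) - 210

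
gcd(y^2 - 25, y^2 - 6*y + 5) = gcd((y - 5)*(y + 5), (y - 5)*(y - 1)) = y - 5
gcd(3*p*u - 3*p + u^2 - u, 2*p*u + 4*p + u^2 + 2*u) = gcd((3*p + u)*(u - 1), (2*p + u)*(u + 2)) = 1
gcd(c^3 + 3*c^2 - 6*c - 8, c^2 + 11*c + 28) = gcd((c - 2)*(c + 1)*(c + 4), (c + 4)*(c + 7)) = c + 4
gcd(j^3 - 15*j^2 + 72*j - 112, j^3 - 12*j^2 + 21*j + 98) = j - 7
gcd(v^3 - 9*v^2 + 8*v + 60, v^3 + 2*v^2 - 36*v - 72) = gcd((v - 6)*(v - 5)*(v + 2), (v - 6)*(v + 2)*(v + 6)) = v^2 - 4*v - 12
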